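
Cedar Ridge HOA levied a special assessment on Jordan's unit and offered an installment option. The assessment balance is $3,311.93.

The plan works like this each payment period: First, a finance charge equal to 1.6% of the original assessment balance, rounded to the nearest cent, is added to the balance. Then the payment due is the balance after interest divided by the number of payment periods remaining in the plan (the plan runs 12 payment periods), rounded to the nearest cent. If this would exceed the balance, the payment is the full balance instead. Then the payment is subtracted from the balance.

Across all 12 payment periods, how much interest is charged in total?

Payment period 1: $3,311.93 +$52.99 interest = $3,364.92; pay $280.41 → $3,084.51
Payment period 2: $3,084.51 +$52.99 interest = $3,137.50; pay $285.23 → $2,852.27
Payment period 3: $2,852.27 +$52.99 interest = $2,905.26; pay $290.53 → $2,614.73
Payment period 4: $2,614.73 +$52.99 interest = $2,667.72; pay $296.41 → $2,371.31
Payment period 5: $2,371.31 +$52.99 interest = $2,424.30; pay $303.04 → $2,121.26
Payment period 6: $2,121.26 +$52.99 interest = $2,174.25; pay $310.61 → $1,863.64
Payment period 7: $1,863.64 +$52.99 interest = $1,916.63; pay $319.44 → $1,597.19
Payment period 8: $1,597.19 +$52.99 interest = $1,650.18; pay $330.04 → $1,320.14
Payment period 9: $1,320.14 +$52.99 interest = $1,373.13; pay $343.28 → $1,029.85
Payment period 10: $1,029.85 +$52.99 interest = $1,082.84; pay $360.95 → $721.89
Payment period 11: $721.89 +$52.99 interest = $774.88; pay $387.44 → $387.44
Payment period 12: $387.44 +$52.99 interest = $440.43; pay $440.43 → $0.00
Total interest: $52.99 + $52.99 + $52.99 + $52.99 + $52.99 + $52.99 + $52.99 + $52.99 + $52.99 + $52.99 + $52.99 + $52.99 = $635.88

$635.88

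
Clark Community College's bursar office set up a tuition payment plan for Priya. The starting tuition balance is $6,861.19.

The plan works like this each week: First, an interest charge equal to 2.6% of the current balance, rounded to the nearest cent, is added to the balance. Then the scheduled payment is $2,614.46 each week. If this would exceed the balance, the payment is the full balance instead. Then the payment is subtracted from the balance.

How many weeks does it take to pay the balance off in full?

3

Week 1: opening $6,861.19; interest $178.39 → $7,039.58; payment $2,614.46; balance $4,425.12
Week 2: opening $4,425.12; interest $115.05 → $4,540.17; payment $2,614.46; balance $1,925.71
Week 3: opening $1,925.71; interest $50.07 → $1,975.78; payment $1,975.78; balance $0.00
Balance reaches $0.00 in week 3.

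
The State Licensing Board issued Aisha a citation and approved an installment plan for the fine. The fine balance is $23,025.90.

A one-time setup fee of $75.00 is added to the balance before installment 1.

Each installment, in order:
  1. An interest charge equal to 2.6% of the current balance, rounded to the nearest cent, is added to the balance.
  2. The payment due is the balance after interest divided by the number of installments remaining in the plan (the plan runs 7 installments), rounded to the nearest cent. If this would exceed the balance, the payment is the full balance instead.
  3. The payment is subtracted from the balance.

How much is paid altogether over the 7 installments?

Installment 1: $23,100.90 +$600.62 interest = $23,701.52; pay $3,385.93 → $20,315.59
Installment 2: $20,315.59 +$528.21 interest = $20,843.80; pay $3,473.97 → $17,369.83
Installment 3: $17,369.83 +$451.62 interest = $17,821.45; pay $3,564.29 → $14,257.16
Installment 4: $14,257.16 +$370.69 interest = $14,627.85; pay $3,656.96 → $10,970.89
Installment 5: $10,970.89 +$285.24 interest = $11,256.13; pay $3,752.04 → $7,504.09
Installment 6: $7,504.09 +$195.11 interest = $7,699.20; pay $3,849.60 → $3,849.60
Installment 7: $3,849.60 +$100.09 interest = $3,949.69; pay $3,949.69 → $0.00
Total paid: $25,632.48

$25,632.48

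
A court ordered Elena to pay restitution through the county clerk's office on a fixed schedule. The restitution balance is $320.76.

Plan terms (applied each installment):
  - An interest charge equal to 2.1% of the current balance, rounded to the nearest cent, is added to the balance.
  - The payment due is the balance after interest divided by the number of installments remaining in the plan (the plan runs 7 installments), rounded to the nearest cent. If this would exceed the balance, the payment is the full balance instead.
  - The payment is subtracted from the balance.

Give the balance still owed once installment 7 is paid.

$0.00

Installment 1: opening $320.76; interest $6.74 → $327.50; payment $46.79; balance $280.71
Installment 2: opening $280.71; interest $5.89 → $286.60; payment $47.77; balance $238.83
Installment 3: opening $238.83; interest $5.02 → $243.85; payment $48.77; balance $195.08
Installment 4: opening $195.08; interest $4.10 → $199.18; payment $49.80; balance $149.38
Installment 5: opening $149.38; interest $3.14 → $152.52; payment $50.84; balance $101.68
Installment 6: opening $101.68; interest $2.14 → $103.82; payment $51.91; balance $51.91
Installment 7: opening $51.91; interest $1.09 → $53.00; payment $53.00; balance $0.00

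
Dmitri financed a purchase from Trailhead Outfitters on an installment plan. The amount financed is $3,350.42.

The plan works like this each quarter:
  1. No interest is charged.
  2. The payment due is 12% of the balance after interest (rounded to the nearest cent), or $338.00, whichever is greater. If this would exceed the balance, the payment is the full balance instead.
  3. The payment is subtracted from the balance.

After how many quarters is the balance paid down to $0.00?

10

# | Opening | Payment | End bal
1 | $3,350.42 | $402.05 | $2,948.37
2 | $2,948.37 | $353.80 | $2,594.57
3 | $2,594.57 | $338.00 | $2,256.57
4 | $2,256.57 | $338.00 | $1,918.57
5 | $1,918.57 | $338.00 | $1,580.57
6 | $1,580.57 | $338.00 | $1,242.57
7 | $1,242.57 | $338.00 | $904.57
8 | $904.57 | $338.00 | $566.57
9 | $566.57 | $338.00 | $228.57
10 | $228.57 | $228.57 | $0.00
Balance reaches $0.00 in quarter 10.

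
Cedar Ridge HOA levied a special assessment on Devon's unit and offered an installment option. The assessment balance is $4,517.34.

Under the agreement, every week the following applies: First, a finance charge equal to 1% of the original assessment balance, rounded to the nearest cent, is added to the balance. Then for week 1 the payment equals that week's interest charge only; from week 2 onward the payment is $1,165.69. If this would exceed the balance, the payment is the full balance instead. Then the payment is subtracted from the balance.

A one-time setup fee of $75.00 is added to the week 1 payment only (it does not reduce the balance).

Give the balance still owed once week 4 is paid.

$1,155.78

Week 1: $4,517.34 +$45.17 interest = $4,562.51; pay $45.17 (+ $75.00 fee) → $4,517.34
Week 2: $4,517.34 +$45.17 interest = $4,562.51; pay $1,165.69 → $3,396.82
Week 3: $3,396.82 +$45.17 interest = $3,441.99; pay $1,165.69 → $2,276.30
Week 4: $2,276.30 +$45.17 interest = $2,321.47; pay $1,165.69 → $1,155.78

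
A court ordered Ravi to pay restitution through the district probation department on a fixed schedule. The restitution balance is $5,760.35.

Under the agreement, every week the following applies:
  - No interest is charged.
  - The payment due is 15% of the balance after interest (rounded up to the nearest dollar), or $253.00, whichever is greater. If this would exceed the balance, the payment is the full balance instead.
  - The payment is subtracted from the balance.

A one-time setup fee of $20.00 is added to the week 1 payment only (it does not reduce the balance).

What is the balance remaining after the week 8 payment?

$1,566.35

Week 1: $5,760.35 − $865.00 (+ $20.00 fee) → $4,895.35
Week 2: $4,895.35 − $735.00 → $4,160.35
Week 3: $4,160.35 − $625.00 → $3,535.35
Week 4: $3,535.35 − $531.00 → $3,004.35
Week 5: $3,004.35 − $451.00 → $2,553.35
Week 6: $2,553.35 − $384.00 → $2,169.35
Week 7: $2,169.35 − $326.00 → $1,843.35
Week 8: $1,843.35 − $277.00 → $1,566.35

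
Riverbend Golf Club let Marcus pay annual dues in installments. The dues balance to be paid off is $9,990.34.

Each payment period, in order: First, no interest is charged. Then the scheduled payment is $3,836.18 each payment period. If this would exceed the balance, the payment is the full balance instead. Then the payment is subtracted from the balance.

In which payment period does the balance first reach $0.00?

Payment period 1: opening $9,990.34; payment $3,836.18; balance $6,154.16
Payment period 2: opening $6,154.16; payment $3,836.18; balance $2,317.98
Payment period 3: opening $2,317.98; payment $2,317.98; balance $0.00
Balance reaches $0.00 in payment period 3.

3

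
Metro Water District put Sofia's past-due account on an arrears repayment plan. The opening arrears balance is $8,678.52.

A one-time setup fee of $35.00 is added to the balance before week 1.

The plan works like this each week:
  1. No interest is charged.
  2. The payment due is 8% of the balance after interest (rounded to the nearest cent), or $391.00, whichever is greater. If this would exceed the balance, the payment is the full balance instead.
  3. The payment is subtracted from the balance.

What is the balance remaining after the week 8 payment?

# | Opening | Payment | End bal
1 | $8,713.52 | $697.08 | $8,016.44
2 | $8,016.44 | $641.32 | $7,375.12
3 | $7,375.12 | $590.01 | $6,785.11
4 | $6,785.11 | $542.81 | $6,242.30
5 | $6,242.30 | $499.38 | $5,742.92
6 | $5,742.92 | $459.43 | $5,283.49
7 | $5,283.49 | $422.68 | $4,860.81
8 | $4,860.81 | $391.00 | $4,469.81

$4,469.81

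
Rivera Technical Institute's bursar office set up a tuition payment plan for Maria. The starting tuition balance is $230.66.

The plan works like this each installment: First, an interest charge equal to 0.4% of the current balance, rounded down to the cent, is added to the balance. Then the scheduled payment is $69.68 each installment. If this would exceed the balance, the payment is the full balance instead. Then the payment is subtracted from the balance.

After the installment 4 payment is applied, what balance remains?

Installment 1: $230.66 +$0.92 interest = $231.58; pay $69.68 → $161.90
Installment 2: $161.90 +$0.64 interest = $162.54; pay $69.68 → $92.86
Installment 3: $92.86 +$0.37 interest = $93.23; pay $69.68 → $23.55
Installment 4: $23.55 +$0.09 interest = $23.64; pay $23.64 → $0.00

$0.00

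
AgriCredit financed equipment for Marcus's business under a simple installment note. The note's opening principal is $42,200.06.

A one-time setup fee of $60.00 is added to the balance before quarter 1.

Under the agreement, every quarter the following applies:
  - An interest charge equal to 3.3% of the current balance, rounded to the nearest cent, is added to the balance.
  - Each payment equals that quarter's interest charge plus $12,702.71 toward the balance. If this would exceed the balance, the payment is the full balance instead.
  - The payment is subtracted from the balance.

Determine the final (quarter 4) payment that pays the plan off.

$4,288.94

Quarter 1: opening $42,260.06; interest $1,394.58 → $43,654.64; payment $14,097.29; balance $29,557.35
Quarter 2: opening $29,557.35; interest $975.39 → $30,532.74; payment $13,678.10; balance $16,854.64
Quarter 3: opening $16,854.64; interest $556.20 → $17,410.84; payment $13,258.91; balance $4,151.93
Quarter 4: opening $4,151.93; interest $137.01 → $4,288.94; payment $4,288.94; balance $0.00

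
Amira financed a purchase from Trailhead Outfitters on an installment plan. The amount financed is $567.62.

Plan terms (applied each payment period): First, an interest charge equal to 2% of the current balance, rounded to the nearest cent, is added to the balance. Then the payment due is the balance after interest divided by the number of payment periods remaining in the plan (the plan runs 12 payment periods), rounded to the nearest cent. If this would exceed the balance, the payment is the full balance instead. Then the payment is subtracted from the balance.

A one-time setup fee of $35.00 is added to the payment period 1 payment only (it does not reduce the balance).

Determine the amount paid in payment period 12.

$59.99

Payment period 1: opening $567.62; interest $11.35 → $578.97; payment $48.25 (+ $35.00 fee); balance $530.72
Payment period 2: opening $530.72; interest $10.61 → $541.33; payment $49.21; balance $492.12
Payment period 3: opening $492.12; interest $9.84 → $501.96; payment $50.20; balance $451.76
Payment period 4: opening $451.76; interest $9.04 → $460.80; payment $51.20; balance $409.60
Payment period 5: opening $409.60; interest $8.19 → $417.79; payment $52.22; balance $365.57
Payment period 6: opening $365.57; interest $7.31 → $372.88; payment $53.27; balance $319.61
Payment period 7: opening $319.61; interest $6.39 → $326.00; payment $54.33; balance $271.67
Payment period 8: opening $271.67; interest $5.43 → $277.10; payment $55.42; balance $221.68
Payment period 9: opening $221.68; interest $4.43 → $226.11; payment $56.53; balance $169.58
Payment period 10: opening $169.58; interest $3.39 → $172.97; payment $57.66; balance $115.31
Payment period 11: opening $115.31; interest $2.31 → $117.62; payment $58.81; balance $58.81
Payment period 12: opening $58.81; interest $1.18 → $59.99; payment $59.99; balance $0.00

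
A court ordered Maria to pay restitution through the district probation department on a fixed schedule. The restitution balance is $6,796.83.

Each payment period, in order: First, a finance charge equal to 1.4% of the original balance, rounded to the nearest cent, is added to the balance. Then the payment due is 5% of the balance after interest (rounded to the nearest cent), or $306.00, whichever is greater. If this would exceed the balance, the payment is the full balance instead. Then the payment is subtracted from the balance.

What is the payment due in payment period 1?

$344.60

Payment period 1: opening $6,796.83; interest $95.16 → $6,891.99; payment $344.60; balance $6,547.39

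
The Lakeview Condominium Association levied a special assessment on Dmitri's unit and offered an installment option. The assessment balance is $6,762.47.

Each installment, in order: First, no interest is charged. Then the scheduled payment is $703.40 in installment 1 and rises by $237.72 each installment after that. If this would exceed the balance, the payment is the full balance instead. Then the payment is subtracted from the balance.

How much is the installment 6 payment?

$868.27

# | Opening | Payment | End bal
1 | $6,762.47 | $703.40 | $6,059.07
2 | $6,059.07 | $941.12 | $5,117.95
3 | $5,117.95 | $1,178.84 | $3,939.11
4 | $3,939.11 | $1,416.56 | $2,522.55
5 | $2,522.55 | $1,654.28 | $868.27
6 | $868.27 | $868.27 | $0.00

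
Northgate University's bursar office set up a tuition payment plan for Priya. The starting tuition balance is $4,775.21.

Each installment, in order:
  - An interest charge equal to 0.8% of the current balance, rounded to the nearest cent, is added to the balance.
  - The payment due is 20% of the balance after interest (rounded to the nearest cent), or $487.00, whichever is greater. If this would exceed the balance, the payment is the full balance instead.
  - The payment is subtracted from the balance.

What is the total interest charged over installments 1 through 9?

Installment 1: $4,775.21 +$38.20 interest = $4,813.41; pay $962.68 → $3,850.73
Installment 2: $3,850.73 +$30.81 interest = $3,881.54; pay $776.31 → $3,105.23
Installment 3: $3,105.23 +$24.84 interest = $3,130.07; pay $626.01 → $2,504.06
Installment 4: $2,504.06 +$20.03 interest = $2,524.09; pay $504.82 → $2,019.27
Installment 5: $2,019.27 +$16.15 interest = $2,035.42; pay $487.00 → $1,548.42
Installment 6: $1,548.42 +$12.39 interest = $1,560.81; pay $487.00 → $1,073.81
Installment 7: $1,073.81 +$8.59 interest = $1,082.40; pay $487.00 → $595.40
Installment 8: $595.40 +$4.76 interest = $600.16; pay $487.00 → $113.16
Installment 9: $113.16 +$0.91 interest = $114.07; pay $114.07 → $0.00
Total interest: $38.20 + $30.81 + $24.84 + $20.03 + $16.15 + $12.39 + $8.59 + $4.76 + $0.91 = $156.68

$156.68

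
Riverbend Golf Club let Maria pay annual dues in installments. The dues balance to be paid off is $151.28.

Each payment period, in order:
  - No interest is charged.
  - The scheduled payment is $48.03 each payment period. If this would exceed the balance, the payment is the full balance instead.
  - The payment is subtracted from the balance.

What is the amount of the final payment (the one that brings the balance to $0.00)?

$7.19

Payment period 1: opening $151.28; payment $48.03; balance $103.25
Payment period 2: opening $103.25; payment $48.03; balance $55.22
Payment period 3: opening $55.22; payment $48.03; balance $7.19
Payment period 4: opening $7.19; payment $7.19; balance $0.00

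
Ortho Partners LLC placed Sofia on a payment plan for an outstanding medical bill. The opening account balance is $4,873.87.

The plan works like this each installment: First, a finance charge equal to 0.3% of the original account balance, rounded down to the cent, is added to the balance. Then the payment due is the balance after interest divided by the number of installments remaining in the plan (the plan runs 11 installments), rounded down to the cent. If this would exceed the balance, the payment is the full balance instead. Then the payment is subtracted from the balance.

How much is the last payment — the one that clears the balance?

Installment 1: opening $4,873.87; interest $14.62 → $4,888.49; payment $444.40; balance $4,444.09
Installment 2: opening $4,444.09; interest $14.62 → $4,458.71; payment $445.87; balance $4,012.84
Installment 3: opening $4,012.84; interest $14.62 → $4,027.46; payment $447.49; balance $3,579.97
Installment 4: opening $3,579.97; interest $14.62 → $3,594.59; payment $449.32; balance $3,145.27
Installment 5: opening $3,145.27; interest $14.62 → $3,159.89; payment $451.41; balance $2,708.48
Installment 6: opening $2,708.48; interest $14.62 → $2,723.10; payment $453.85; balance $2,269.25
Installment 7: opening $2,269.25; interest $14.62 → $2,283.87; payment $456.77; balance $1,827.10
Installment 8: opening $1,827.10; interest $14.62 → $1,841.72; payment $460.43; balance $1,381.29
Installment 9: opening $1,381.29; interest $14.62 → $1,395.91; payment $465.30; balance $930.61
Installment 10: opening $930.61; interest $14.62 → $945.23; payment $472.61; balance $472.62
Installment 11: opening $472.62; interest $14.62 → $487.24; payment $487.24; balance $0.00

$487.24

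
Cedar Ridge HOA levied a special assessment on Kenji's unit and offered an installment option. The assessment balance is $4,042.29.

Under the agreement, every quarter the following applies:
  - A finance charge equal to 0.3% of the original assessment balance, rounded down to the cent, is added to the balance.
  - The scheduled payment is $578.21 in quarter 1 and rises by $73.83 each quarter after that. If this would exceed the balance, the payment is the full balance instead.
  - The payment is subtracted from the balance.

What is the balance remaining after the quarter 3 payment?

$2,122.53

Quarter 1: $4,042.29 +$12.12 interest = $4,054.41; pay $578.21 → $3,476.20
Quarter 2: $3,476.20 +$12.12 interest = $3,488.32; pay $652.04 → $2,836.28
Quarter 3: $2,836.28 +$12.12 interest = $2,848.40; pay $725.87 → $2,122.53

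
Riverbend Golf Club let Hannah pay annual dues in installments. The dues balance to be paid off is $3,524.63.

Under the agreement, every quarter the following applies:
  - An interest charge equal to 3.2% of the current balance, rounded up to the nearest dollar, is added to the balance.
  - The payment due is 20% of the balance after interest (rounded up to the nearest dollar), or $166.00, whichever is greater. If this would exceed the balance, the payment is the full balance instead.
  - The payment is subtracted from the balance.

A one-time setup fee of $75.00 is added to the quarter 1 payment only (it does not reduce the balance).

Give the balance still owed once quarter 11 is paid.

$322.63

# | Opening | Interest | Payment | Fee | End bal
1 | $3,524.63 | $113.00 | $728.00 | $75.00 | $2,909.63
2 | $2,909.63 | $94.00 | $601.00 | — | $2,402.63
3 | $2,402.63 | $77.00 | $496.00 | — | $1,983.63
4 | $1,983.63 | $64.00 | $410.00 | — | $1,637.63
5 | $1,637.63 | $53.00 | $339.00 | — | $1,351.63
6 | $1,351.63 | $44.00 | $280.00 | — | $1,115.63
7 | $1,115.63 | $36.00 | $231.00 | — | $920.63
8 | $920.63 | $30.00 | $191.00 | — | $759.63
9 | $759.63 | $25.00 | $166.00 | — | $618.63
10 | $618.63 | $20.00 | $166.00 | — | $472.63
11 | $472.63 | $16.00 | $166.00 | — | $322.63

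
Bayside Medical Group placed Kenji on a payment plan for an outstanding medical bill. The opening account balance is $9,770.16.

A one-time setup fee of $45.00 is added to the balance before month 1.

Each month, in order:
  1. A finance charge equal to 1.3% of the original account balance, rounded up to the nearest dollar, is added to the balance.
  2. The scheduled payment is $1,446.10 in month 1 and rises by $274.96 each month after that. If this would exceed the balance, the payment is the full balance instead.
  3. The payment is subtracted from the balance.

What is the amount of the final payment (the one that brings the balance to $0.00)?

Month 1: opening $9,815.16; interest $128.00 → $9,943.16; payment $1,446.10; balance $8,497.06
Month 2: opening $8,497.06; interest $128.00 → $8,625.06; payment $1,721.06; balance $6,904.00
Month 3: opening $6,904.00; interest $128.00 → $7,032.00; payment $1,996.02; balance $5,035.98
Month 4: opening $5,035.98; interest $128.00 → $5,163.98; payment $2,270.98; balance $2,893.00
Month 5: opening $2,893.00; interest $128.00 → $3,021.00; payment $2,545.94; balance $475.06
Month 6: opening $475.06; interest $128.00 → $603.06; payment $603.06; balance $0.00

$603.06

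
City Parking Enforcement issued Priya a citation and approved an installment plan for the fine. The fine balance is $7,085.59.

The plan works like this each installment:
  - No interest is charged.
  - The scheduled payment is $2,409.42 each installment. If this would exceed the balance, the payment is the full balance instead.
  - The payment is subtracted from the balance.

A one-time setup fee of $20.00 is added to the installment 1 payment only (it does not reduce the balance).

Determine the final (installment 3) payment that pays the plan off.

Installment 1: opening $7,085.59; payment $2,409.42 (+ $20.00 fee); balance $4,676.17
Installment 2: opening $4,676.17; payment $2,409.42; balance $2,266.75
Installment 3: opening $2,266.75; payment $2,266.75; balance $0.00

$2,266.75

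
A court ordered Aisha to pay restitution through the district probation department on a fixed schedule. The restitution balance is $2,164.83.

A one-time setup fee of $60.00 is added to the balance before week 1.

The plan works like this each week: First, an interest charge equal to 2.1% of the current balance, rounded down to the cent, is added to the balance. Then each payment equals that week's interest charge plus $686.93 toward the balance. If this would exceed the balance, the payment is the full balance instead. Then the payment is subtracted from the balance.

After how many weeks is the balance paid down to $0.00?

Week 1: opening $2,224.83; interest $46.72 → $2,271.55; payment $733.65; balance $1,537.90
Week 2: opening $1,537.90; interest $32.29 → $1,570.19; payment $719.22; balance $850.97
Week 3: opening $850.97; interest $17.87 → $868.84; payment $704.80; balance $164.04
Week 4: opening $164.04; interest $3.44 → $167.48; payment $167.48; balance $0.00
Balance reaches $0.00 in week 4.

4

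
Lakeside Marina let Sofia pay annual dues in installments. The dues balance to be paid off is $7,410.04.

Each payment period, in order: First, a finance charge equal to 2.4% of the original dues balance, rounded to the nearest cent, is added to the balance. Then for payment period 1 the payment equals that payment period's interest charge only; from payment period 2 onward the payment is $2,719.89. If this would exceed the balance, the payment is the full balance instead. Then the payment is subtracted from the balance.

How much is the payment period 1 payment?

$177.84

# | Opening | Interest | Payment | End bal
1 | $7,410.04 | $177.84 | $177.84 | $7,410.04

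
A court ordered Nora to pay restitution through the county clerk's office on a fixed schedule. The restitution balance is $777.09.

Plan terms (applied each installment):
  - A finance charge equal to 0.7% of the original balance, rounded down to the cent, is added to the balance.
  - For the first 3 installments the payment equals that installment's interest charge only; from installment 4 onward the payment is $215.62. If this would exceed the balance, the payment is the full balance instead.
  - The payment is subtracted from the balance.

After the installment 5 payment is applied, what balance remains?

Installment 1: opening $777.09; interest $5.43 → $782.52; payment $5.43; balance $777.09
Installment 2: opening $777.09; interest $5.43 → $782.52; payment $5.43; balance $777.09
Installment 3: opening $777.09; interest $5.43 → $782.52; payment $5.43; balance $777.09
Installment 4: opening $777.09; interest $5.43 → $782.52; payment $215.62; balance $566.90
Installment 5: opening $566.90; interest $5.43 → $572.33; payment $215.62; balance $356.71

$356.71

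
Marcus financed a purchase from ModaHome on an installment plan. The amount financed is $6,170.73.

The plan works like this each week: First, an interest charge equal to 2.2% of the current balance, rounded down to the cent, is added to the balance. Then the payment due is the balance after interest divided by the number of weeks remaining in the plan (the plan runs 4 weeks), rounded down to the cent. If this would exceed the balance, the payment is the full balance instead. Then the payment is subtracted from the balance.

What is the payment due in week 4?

$1,682.97

# | Opening | Interest | Payment | End bal
1 | $6,170.73 | $135.75 | $1,576.62 | $4,729.86
2 | $4,729.86 | $104.05 | $1,611.30 | $3,222.61
3 | $3,222.61 | $70.89 | $1,646.75 | $1,646.75
4 | $1,646.75 | $36.22 | $1,682.97 | $0.00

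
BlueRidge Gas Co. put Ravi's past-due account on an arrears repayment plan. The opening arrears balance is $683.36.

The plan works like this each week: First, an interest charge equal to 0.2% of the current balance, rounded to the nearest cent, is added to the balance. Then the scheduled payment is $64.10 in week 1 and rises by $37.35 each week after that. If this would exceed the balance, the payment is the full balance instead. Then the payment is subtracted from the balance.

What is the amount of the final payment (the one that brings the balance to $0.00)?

# | Opening | Interest | Payment | End bal
1 | $683.36 | $1.37 | $64.10 | $620.63
2 | $620.63 | $1.24 | $101.45 | $520.42
3 | $520.42 | $1.04 | $138.80 | $382.66
4 | $382.66 | $0.77 | $176.15 | $207.28
5 | $207.28 | $0.41 | $207.69 | $0.00

$207.69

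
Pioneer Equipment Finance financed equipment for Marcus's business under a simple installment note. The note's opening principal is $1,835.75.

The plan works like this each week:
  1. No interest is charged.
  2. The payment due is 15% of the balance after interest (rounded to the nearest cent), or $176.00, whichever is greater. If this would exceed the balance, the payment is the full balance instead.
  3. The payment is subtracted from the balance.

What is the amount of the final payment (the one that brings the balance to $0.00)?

$71.38

Week 1: $1,835.75 − $275.36 → $1,560.39
Week 2: $1,560.39 − $234.06 → $1,326.33
Week 3: $1,326.33 − $198.95 → $1,127.38
Week 4: $1,127.38 − $176.00 → $951.38
Week 5: $951.38 − $176.00 → $775.38
Week 6: $775.38 − $176.00 → $599.38
Week 7: $599.38 − $176.00 → $423.38
Week 8: $423.38 − $176.00 → $247.38
Week 9: $247.38 − $176.00 → $71.38
Week 10: $71.38 − $71.38 → $0.00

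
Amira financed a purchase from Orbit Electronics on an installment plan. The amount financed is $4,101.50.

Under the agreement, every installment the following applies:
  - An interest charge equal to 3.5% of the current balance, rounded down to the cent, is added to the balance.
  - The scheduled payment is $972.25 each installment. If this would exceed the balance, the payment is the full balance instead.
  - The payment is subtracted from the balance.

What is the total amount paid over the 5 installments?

$4,518.85

Installment 1: $4,101.50 +$143.55 interest = $4,245.05; pay $972.25 → $3,272.80
Installment 2: $3,272.80 +$114.54 interest = $3,387.34; pay $972.25 → $2,415.09
Installment 3: $2,415.09 +$84.52 interest = $2,499.61; pay $972.25 → $1,527.36
Installment 4: $1,527.36 +$53.45 interest = $1,580.81; pay $972.25 → $608.56
Installment 5: $608.56 +$21.29 interest = $629.85; pay $629.85 → $0.00
Total paid: $4,518.85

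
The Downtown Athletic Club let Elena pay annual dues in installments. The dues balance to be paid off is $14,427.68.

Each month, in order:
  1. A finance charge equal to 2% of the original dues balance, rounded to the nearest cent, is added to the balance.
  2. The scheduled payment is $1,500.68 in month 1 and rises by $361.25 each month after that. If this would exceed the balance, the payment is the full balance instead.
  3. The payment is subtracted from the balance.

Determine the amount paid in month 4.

Month 1: opening $14,427.68; interest $288.55 → $14,716.23; payment $1,500.68; balance $13,215.55
Month 2: opening $13,215.55; interest $288.55 → $13,504.10; payment $1,861.93; balance $11,642.17
Month 3: opening $11,642.17; interest $288.55 → $11,930.72; payment $2,223.18; balance $9,707.54
Month 4: opening $9,707.54; interest $288.55 → $9,996.09; payment $2,584.43; balance $7,411.66

$2,584.43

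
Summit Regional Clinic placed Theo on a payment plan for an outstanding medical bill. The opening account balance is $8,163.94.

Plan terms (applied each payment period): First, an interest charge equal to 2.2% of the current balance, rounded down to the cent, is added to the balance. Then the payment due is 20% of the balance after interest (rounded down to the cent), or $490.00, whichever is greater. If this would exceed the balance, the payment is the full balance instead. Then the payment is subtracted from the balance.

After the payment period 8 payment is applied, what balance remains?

Payment period 1: opening $8,163.94; interest $179.60 → $8,343.54; payment $1,668.70; balance $6,674.84
Payment period 2: opening $6,674.84; interest $146.84 → $6,821.68; payment $1,364.33; balance $5,457.35
Payment period 3: opening $5,457.35; interest $120.06 → $5,577.41; payment $1,115.48; balance $4,461.93
Payment period 4: opening $4,461.93; interest $98.16 → $4,560.09; payment $912.01; balance $3,648.08
Payment period 5: opening $3,648.08; interest $80.25 → $3,728.33; payment $745.66; balance $2,982.67
Payment period 6: opening $2,982.67; interest $65.61 → $3,048.28; payment $609.65; balance $2,438.63
Payment period 7: opening $2,438.63; interest $53.64 → $2,492.27; payment $498.45; balance $1,993.82
Payment period 8: opening $1,993.82; interest $43.86 → $2,037.68; payment $490.00; balance $1,547.68

$1,547.68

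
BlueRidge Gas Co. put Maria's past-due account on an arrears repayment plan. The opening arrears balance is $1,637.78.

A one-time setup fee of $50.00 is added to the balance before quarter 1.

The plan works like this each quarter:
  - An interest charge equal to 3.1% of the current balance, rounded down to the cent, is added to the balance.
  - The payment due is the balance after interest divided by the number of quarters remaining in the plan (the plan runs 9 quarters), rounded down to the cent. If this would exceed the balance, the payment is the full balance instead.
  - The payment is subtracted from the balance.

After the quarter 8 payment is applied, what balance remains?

$239.41

# | Opening | Interest | Payment | End bal
1 | $1,687.78 | $52.32 | $193.34 | $1,546.76
2 | $1,546.76 | $47.94 | $199.33 | $1,395.37
3 | $1,395.37 | $43.25 | $205.51 | $1,233.11
4 | $1,233.11 | $38.22 | $211.88 | $1,059.45
5 | $1,059.45 | $32.84 | $218.45 | $873.84
6 | $873.84 | $27.08 | $225.23 | $675.69
7 | $675.69 | $20.94 | $232.21 | $464.42
8 | $464.42 | $14.39 | $239.40 | $239.41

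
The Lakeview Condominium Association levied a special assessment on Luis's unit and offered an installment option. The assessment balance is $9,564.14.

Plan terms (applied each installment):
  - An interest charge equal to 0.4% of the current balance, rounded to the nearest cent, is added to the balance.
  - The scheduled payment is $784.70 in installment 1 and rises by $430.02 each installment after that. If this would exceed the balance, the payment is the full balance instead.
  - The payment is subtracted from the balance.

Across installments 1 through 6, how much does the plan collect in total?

$9,714.15

Installment 1: opening $9,564.14; interest $38.26 → $9,602.40; payment $784.70; balance $8,817.70
Installment 2: opening $8,817.70; interest $35.27 → $8,852.97; payment $1,214.72; balance $7,638.25
Installment 3: opening $7,638.25; interest $30.55 → $7,668.80; payment $1,644.74; balance $6,024.06
Installment 4: opening $6,024.06; interest $24.10 → $6,048.16; payment $2,074.76; balance $3,973.40
Installment 5: opening $3,973.40; interest $15.89 → $3,989.29; payment $2,504.78; balance $1,484.51
Installment 6: opening $1,484.51; interest $5.94 → $1,490.45; payment $1,490.45; balance $0.00
Total paid: $9,714.15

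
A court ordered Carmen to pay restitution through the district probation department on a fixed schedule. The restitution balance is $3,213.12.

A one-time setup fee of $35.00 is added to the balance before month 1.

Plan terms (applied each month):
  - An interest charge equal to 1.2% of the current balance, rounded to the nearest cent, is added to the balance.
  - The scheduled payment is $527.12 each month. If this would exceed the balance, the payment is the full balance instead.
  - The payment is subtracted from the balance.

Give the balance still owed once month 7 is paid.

$0.00

Month 1: opening $3,248.12; interest $38.98 → $3,287.10; payment $527.12; balance $2,759.98
Month 2: opening $2,759.98; interest $33.12 → $2,793.10; payment $527.12; balance $2,265.98
Month 3: opening $2,265.98; interest $27.19 → $2,293.17; payment $527.12; balance $1,766.05
Month 4: opening $1,766.05; interest $21.19 → $1,787.24; payment $527.12; balance $1,260.12
Month 5: opening $1,260.12; interest $15.12 → $1,275.24; payment $527.12; balance $748.12
Month 6: opening $748.12; interest $8.98 → $757.10; payment $527.12; balance $229.98
Month 7: opening $229.98; interest $2.76 → $232.74; payment $232.74; balance $0.00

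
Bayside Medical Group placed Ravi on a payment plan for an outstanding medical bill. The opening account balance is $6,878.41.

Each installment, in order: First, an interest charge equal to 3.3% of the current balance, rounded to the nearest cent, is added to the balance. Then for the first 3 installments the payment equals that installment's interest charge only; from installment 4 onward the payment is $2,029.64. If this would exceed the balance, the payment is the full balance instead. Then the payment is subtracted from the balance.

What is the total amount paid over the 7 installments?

$8,102.49

Installment 1: opening $6,878.41; interest $226.99 → $7,105.40; payment $226.99; balance $6,878.41
Installment 2: opening $6,878.41; interest $226.99 → $7,105.40; payment $226.99; balance $6,878.41
Installment 3: opening $6,878.41; interest $226.99 → $7,105.40; payment $226.99; balance $6,878.41
Installment 4: opening $6,878.41; interest $226.99 → $7,105.40; payment $2,029.64; balance $5,075.76
Installment 5: opening $5,075.76; interest $167.50 → $5,243.26; payment $2,029.64; balance $3,213.62
Installment 6: opening $3,213.62; interest $106.05 → $3,319.67; payment $2,029.64; balance $1,290.03
Installment 7: opening $1,290.03; interest $42.57 → $1,332.60; payment $1,332.60; balance $0.00
Total paid: $8,102.49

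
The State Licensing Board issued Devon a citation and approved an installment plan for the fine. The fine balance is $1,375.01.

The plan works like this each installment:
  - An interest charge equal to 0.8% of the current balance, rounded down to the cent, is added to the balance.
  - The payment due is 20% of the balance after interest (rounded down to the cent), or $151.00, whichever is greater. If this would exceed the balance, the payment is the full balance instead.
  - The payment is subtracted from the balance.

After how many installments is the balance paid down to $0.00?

Installment 1: opening $1,375.01; interest $11.00 → $1,386.01; payment $277.20; balance $1,108.81
Installment 2: opening $1,108.81; interest $8.87 → $1,117.68; payment $223.53; balance $894.15
Installment 3: opening $894.15; interest $7.15 → $901.30; payment $180.26; balance $721.04
Installment 4: opening $721.04; interest $5.76 → $726.80; payment $151.00; balance $575.80
Installment 5: opening $575.80; interest $4.60 → $580.40; payment $151.00; balance $429.40
Installment 6: opening $429.40; interest $3.43 → $432.83; payment $151.00; balance $281.83
Installment 7: opening $281.83; interest $2.25 → $284.08; payment $151.00; balance $133.08
Installment 8: opening $133.08; interest $1.06 → $134.14; payment $134.14; balance $0.00
Balance reaches $0.00 in installment 8.

8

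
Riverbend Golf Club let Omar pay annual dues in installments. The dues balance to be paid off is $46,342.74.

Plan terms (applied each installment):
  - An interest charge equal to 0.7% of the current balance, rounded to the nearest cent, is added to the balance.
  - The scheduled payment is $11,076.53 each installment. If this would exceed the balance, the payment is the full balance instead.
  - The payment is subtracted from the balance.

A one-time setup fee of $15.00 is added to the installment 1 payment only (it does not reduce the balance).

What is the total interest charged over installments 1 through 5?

Installment 1: $46,342.74 +$324.40 interest = $46,667.14; pay $11,076.53 (+ $15.00 fee) → $35,590.61
Installment 2: $35,590.61 +$249.13 interest = $35,839.74; pay $11,076.53 → $24,763.21
Installment 3: $24,763.21 +$173.34 interest = $24,936.55; pay $11,076.53 → $13,860.02
Installment 4: $13,860.02 +$97.02 interest = $13,957.04; pay $11,076.53 → $2,880.51
Installment 5: $2,880.51 +$20.16 interest = $2,900.67; pay $2,900.67 → $0.00
Total interest: $324.40 + $249.13 + $173.34 + $97.02 + $20.16 = $864.05

$864.05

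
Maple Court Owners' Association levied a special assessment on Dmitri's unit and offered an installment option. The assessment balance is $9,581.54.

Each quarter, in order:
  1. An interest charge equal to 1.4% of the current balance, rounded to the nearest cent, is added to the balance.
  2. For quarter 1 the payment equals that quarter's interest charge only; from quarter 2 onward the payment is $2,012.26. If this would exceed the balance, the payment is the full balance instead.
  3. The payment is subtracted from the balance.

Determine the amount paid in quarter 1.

Quarter 1: $9,581.54 +$134.14 interest = $9,715.68; pay $134.14 → $9,581.54

$134.14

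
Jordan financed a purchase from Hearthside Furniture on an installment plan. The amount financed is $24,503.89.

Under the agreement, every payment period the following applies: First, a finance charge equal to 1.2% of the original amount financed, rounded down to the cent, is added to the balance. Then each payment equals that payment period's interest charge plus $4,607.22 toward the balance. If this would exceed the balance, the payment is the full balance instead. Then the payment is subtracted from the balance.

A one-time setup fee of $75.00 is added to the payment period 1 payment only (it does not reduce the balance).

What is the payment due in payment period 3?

Payment period 1: $24,503.89 +$294.04 interest = $24,797.93; pay $4,901.26 (+ $75.00 fee) → $19,896.67
Payment period 2: $19,896.67 +$294.04 interest = $20,190.71; pay $4,901.26 → $15,289.45
Payment period 3: $15,289.45 +$294.04 interest = $15,583.49; pay $4,901.26 → $10,682.23

$4,901.26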